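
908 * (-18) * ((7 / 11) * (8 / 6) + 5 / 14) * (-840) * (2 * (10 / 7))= 3641443200 / 77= 47291470.13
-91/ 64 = -1.42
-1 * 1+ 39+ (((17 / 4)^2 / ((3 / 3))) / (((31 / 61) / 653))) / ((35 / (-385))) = -126610259 / 496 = -255262.62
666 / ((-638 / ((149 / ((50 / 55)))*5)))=-855.47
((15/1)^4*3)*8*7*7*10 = 595350000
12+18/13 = 174/13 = 13.38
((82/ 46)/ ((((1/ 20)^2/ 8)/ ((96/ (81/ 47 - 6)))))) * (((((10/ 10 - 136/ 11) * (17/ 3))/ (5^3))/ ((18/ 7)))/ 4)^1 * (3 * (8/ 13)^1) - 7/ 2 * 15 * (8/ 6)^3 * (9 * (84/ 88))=1941941680/ 180297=10770.79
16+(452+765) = 1233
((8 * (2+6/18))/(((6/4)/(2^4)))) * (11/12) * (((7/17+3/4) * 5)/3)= 486640/1377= 353.41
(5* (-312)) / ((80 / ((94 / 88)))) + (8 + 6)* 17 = 19111 / 88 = 217.17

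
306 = 306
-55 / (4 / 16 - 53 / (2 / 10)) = 220 / 1059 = 0.21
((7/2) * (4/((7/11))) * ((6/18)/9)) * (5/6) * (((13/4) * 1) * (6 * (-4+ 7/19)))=-16445/342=-48.08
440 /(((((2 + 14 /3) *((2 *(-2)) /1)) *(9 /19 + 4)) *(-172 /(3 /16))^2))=-5643 /1287495680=-0.00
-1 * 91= -91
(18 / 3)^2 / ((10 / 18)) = 324 / 5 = 64.80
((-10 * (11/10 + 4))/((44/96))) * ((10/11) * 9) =-110160/121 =-910.41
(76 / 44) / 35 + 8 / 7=459 / 385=1.19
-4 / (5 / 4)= -16 / 5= -3.20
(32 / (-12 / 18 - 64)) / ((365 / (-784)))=37632 / 35405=1.06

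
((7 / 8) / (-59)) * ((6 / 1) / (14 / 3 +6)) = -63 / 7552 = -0.01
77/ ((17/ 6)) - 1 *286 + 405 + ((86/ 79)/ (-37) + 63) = 10392726/ 49691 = 209.15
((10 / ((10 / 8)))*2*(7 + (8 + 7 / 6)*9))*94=134608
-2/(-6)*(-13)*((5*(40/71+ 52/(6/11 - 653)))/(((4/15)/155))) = -3103956375/509567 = -6091.36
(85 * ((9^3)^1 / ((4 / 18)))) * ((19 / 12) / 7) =3532005 / 56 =63071.52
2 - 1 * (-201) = 203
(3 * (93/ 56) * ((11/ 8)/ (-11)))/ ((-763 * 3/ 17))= 1581/ 341824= 0.00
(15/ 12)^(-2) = 0.64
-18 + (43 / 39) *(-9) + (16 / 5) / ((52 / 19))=-1739 / 65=-26.75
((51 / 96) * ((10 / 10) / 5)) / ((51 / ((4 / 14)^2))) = 1 / 5880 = 0.00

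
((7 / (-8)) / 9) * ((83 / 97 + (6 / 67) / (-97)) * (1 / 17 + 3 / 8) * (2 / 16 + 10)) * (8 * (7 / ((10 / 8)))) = -28907109 / 1767728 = -16.35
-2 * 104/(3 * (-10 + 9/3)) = 208/21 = 9.90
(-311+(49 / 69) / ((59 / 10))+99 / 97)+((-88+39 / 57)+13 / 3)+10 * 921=66153844298 / 7502853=8817.16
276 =276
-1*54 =-54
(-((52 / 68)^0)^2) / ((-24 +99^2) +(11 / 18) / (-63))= -1134 / 11087107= -0.00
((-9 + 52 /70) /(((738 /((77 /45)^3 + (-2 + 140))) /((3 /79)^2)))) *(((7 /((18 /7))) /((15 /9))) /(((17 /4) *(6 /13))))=-20160168301 /10492720256250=-0.00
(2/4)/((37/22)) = 11/37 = 0.30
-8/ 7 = -1.14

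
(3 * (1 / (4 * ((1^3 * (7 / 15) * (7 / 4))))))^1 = 45 / 49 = 0.92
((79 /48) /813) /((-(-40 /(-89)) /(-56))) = 49217 /195120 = 0.25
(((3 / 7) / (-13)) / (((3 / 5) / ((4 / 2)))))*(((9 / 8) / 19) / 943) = -45 / 6521788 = -0.00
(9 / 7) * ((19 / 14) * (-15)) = -2565 / 98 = -26.17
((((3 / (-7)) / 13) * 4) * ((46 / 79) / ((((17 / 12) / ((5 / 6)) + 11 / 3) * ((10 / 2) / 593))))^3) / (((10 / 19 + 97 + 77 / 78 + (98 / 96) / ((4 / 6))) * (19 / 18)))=-7471930134675456 / 2808250876020779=-2.66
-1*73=-73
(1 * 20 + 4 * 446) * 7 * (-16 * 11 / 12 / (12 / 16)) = -2222528 / 9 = -246947.56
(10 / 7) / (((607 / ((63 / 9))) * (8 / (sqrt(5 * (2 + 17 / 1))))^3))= 475 * sqrt(95) / 155392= 0.03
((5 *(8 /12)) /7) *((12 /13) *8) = 320 /91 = 3.52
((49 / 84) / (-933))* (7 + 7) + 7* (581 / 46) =5691203 / 64377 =88.40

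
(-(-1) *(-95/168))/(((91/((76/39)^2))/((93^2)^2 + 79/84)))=-215497329646085/122078502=-1765235.70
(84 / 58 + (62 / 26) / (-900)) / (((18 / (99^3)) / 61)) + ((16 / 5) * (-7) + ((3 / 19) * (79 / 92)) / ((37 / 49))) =5795240023251821 / 1219142600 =4753537.46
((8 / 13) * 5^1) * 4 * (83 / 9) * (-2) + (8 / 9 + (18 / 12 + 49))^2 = 10166965 / 4212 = 2413.81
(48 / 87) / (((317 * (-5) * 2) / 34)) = -272 / 45965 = -0.01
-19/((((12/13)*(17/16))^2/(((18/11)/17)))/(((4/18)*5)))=-1027520/486387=-2.11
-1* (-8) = 8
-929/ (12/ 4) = -309.67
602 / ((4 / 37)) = 11137 / 2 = 5568.50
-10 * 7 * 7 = -490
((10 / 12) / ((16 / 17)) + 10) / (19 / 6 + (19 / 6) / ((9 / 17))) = 495 / 416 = 1.19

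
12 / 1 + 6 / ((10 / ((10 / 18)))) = 37 / 3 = 12.33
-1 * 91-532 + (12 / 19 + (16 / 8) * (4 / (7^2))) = -579273 / 931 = -622.21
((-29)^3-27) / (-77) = 3488 / 11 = 317.09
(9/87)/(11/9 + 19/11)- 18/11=-149157/93148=-1.60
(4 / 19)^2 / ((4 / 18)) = 72 / 361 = 0.20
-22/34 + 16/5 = 217/85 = 2.55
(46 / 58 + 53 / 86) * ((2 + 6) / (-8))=-3515 / 2494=-1.41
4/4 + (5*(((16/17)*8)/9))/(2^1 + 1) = 1099/459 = 2.39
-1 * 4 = -4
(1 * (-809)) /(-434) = 809 /434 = 1.86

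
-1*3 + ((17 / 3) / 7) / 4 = -235 / 84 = -2.80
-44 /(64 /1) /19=-11 /304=-0.04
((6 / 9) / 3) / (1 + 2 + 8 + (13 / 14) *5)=28 / 1971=0.01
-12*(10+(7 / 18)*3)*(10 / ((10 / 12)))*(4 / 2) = -3216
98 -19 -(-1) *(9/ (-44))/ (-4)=13913/ 176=79.05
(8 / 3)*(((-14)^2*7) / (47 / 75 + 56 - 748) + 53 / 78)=-21111964 / 6066801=-3.48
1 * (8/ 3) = 8/ 3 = 2.67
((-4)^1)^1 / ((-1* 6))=2 / 3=0.67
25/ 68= 0.37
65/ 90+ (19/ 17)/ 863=191065/ 264078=0.72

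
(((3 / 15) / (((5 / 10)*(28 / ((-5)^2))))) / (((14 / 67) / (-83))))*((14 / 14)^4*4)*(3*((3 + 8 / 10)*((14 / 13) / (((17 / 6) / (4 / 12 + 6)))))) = -24090252 / 1547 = -15572.24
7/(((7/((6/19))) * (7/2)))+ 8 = 8.09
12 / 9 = 4 / 3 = 1.33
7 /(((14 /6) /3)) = 9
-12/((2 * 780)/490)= -49/13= -3.77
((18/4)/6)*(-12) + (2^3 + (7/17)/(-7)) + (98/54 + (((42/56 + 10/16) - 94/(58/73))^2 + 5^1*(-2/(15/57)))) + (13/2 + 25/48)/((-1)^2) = 337069362143/24705216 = 13643.65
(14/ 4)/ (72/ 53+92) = 371/ 9896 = 0.04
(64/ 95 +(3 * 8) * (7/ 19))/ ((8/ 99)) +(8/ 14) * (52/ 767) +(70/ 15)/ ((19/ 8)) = 119.76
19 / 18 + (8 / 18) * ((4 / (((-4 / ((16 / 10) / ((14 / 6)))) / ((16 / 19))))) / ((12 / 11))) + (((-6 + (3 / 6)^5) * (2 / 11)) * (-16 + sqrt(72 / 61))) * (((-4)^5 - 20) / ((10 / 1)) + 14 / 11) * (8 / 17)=-2303128869 / 2735810 + 3250056 * sqrt(122) / 627385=-784.63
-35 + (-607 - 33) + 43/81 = -54632/81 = -674.47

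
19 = 19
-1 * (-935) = 935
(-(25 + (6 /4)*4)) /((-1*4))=31 /4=7.75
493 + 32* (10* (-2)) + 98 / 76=-5537 / 38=-145.71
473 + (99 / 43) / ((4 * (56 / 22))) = 2279057 / 4816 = 473.23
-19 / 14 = -1.36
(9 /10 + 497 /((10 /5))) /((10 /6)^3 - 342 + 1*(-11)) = -0.72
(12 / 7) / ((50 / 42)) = 36 / 25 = 1.44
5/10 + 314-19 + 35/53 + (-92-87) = 12419/106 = 117.16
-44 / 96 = -11 / 24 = -0.46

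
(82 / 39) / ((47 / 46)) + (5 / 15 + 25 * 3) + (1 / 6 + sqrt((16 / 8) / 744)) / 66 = sqrt(93) / 12276 + 18725867 / 241956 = 77.39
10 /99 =0.10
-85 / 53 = -1.60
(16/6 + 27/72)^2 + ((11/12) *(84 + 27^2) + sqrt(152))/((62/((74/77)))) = 74 *sqrt(38)/2387 + 2600281/124992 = 20.99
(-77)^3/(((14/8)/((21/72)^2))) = -3195731/144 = -22192.58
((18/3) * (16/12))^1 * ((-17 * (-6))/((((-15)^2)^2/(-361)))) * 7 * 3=-687344/5625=-122.19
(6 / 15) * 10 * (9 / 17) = 36 / 17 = 2.12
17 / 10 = 1.70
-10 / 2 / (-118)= 5 / 118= 0.04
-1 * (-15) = 15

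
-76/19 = -4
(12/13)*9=108/13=8.31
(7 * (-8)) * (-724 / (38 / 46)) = 932512 / 19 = 49079.58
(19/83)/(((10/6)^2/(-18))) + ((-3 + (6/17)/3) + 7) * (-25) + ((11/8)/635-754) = -858.42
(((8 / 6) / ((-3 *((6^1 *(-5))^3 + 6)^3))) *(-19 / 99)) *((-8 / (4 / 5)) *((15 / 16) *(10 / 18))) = 2375 / 105155183375781264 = 0.00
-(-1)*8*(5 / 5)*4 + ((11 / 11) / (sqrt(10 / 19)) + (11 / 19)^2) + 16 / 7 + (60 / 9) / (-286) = sqrt(190) / 10 + 37506653 / 1084083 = 35.98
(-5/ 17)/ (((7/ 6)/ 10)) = -300/ 119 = -2.52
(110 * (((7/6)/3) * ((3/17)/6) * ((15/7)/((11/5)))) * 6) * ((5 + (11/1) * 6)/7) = 8875/119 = 74.58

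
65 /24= 2.71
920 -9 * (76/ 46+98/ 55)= 1124704/ 1265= 889.09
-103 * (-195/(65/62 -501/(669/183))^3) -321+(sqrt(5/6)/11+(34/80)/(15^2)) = -19205615061716549699808649/59829440246863199127000+sqrt(30)/66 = -320.92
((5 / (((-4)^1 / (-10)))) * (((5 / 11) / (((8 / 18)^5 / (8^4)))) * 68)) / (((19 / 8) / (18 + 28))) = 1767514564.59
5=5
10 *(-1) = -10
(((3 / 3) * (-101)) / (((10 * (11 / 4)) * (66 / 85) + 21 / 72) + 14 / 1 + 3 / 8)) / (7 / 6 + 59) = -30906 / 663157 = -0.05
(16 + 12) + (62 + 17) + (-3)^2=116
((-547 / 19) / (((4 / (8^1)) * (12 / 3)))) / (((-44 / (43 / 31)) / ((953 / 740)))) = 22415513 / 38355680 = 0.58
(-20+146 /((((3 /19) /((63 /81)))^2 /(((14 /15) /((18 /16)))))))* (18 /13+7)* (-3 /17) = -4319.20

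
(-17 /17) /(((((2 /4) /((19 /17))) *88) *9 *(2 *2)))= -19 /26928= -0.00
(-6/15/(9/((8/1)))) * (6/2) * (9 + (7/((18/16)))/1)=-2192/135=-16.24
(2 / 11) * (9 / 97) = 18 / 1067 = 0.02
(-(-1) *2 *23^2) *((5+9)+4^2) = 31740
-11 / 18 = -0.61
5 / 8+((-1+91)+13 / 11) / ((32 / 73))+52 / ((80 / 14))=383211 / 1760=217.73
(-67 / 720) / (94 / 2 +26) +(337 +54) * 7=143856653 / 52560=2737.00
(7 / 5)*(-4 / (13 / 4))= -112 / 65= -1.72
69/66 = 23/22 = 1.05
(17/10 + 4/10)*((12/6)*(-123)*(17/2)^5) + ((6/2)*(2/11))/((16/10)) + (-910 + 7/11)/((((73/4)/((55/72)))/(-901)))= -26465298502837/1156320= -22887521.19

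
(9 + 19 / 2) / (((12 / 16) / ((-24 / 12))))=-148 / 3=-49.33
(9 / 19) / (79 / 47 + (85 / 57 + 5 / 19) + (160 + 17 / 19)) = 1269 / 440240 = 0.00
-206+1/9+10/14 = -12926/63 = -205.17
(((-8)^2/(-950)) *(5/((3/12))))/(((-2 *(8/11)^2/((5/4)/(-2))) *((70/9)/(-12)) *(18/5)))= 363/1064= 0.34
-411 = -411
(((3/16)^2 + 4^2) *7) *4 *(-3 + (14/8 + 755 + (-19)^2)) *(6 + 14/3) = 128129365/24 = 5338723.54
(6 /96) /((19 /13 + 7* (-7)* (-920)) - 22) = 13 /9372368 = 0.00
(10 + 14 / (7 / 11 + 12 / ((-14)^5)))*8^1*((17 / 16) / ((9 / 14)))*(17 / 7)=8704048246 / 8470431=1027.58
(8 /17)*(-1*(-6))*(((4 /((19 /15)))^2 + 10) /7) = 49440 /6137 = 8.06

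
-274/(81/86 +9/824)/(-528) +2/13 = 10116143/14482611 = 0.70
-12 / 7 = -1.71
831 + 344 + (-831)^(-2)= 811409176 / 690561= 1175.00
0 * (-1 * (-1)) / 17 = 0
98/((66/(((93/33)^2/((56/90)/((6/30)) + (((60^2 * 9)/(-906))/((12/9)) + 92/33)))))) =-21331317/37844686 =-0.56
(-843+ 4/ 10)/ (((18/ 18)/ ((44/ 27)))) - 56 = -192932/ 135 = -1429.13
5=5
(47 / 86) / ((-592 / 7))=-329 / 50912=-0.01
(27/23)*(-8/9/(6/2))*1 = -0.35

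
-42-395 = -437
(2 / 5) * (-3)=-6 / 5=-1.20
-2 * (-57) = 114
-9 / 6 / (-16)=3 / 32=0.09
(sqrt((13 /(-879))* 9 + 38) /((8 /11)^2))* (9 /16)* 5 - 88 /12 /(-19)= 22 /57 + 5445* sqrt(3250835) /300032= 33.11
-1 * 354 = -354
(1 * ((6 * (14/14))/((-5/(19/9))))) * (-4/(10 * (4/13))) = 247/75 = 3.29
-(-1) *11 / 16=11 / 16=0.69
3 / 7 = 0.43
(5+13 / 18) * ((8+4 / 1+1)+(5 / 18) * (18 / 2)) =3193 / 36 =88.69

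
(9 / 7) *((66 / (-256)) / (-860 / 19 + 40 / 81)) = 457083 / 61734400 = 0.01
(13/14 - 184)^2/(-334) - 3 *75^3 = -82859443969/65464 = -1265725.34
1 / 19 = 0.05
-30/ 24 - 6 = -29/ 4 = -7.25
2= 2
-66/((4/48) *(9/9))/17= -792/17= -46.59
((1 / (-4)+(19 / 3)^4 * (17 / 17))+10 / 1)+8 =527035 / 324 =1626.65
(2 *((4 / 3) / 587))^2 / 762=32 / 1181527101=0.00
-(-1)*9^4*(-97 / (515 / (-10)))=1272834 / 103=12357.61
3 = 3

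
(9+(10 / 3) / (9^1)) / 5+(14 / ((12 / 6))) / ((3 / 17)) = 41.54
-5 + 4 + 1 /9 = -8 /9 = -0.89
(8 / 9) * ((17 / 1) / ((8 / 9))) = 17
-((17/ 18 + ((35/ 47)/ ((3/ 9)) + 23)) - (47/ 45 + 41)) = 7457/ 470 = 15.87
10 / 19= 0.53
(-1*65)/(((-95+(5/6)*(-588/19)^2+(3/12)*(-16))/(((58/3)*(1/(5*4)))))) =-136097/1514286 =-0.09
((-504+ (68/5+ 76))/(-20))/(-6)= -3.45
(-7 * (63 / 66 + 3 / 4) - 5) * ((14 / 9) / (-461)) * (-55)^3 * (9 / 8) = -78876875 / 7376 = -10693.72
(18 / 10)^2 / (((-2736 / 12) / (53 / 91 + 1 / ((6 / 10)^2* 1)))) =-2064 / 43225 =-0.05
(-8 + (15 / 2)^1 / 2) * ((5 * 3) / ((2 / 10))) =-1275 / 4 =-318.75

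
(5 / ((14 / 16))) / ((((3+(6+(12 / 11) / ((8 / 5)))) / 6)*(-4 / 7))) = -440 / 71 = -6.20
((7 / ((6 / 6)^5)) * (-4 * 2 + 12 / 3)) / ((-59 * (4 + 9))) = 28 / 767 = 0.04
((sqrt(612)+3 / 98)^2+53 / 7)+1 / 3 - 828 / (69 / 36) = 18*sqrt(17) / 49+5413939 / 28812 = 189.42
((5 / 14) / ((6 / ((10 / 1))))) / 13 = 25 / 546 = 0.05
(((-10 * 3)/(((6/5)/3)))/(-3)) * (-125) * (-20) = 62500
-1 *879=-879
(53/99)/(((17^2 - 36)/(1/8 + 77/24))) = 0.01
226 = 226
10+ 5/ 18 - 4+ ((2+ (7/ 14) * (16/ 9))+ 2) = 67/ 6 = 11.17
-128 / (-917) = 128 / 917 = 0.14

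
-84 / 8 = -21 / 2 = -10.50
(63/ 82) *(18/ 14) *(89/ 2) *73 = 526257/ 164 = 3208.88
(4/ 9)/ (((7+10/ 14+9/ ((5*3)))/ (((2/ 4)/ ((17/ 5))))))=350/ 44523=0.01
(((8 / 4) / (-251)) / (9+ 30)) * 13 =-2 / 753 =-0.00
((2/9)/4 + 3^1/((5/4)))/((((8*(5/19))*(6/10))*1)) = 4199/2160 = 1.94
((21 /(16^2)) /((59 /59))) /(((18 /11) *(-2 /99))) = -2541 /1024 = -2.48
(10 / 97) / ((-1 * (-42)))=5 / 2037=0.00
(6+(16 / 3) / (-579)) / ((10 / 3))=5203 / 2895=1.80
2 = 2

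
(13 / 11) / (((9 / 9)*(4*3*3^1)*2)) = 13 / 792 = 0.02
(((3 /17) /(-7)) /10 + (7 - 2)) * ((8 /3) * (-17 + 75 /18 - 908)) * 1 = -773110 /63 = -12271.59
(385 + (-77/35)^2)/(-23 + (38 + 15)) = 4873/375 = 12.99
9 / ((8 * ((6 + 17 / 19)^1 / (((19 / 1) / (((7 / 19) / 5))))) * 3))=102885 / 7336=14.02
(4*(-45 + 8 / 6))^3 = -5328808.30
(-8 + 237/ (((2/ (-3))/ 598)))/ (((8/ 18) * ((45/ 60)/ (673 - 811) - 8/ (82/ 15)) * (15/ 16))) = 2749425888/ 7915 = 347369.03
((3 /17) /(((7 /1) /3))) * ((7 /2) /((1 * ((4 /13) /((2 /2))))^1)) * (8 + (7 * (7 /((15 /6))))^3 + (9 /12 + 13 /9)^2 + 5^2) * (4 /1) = 15936842441 /612000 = 26040.59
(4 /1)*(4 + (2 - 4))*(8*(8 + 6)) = 896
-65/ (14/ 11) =-715/ 14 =-51.07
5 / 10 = 1 / 2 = 0.50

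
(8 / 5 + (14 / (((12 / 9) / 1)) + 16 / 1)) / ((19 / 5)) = 281 / 38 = 7.39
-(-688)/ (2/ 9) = 3096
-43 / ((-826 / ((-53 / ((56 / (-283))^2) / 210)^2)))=774757763633827 / 358237251993600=2.16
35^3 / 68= 630.51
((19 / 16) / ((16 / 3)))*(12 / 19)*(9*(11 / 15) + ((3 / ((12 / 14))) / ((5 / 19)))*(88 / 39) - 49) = -453 / 260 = -1.74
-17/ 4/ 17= -1/ 4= -0.25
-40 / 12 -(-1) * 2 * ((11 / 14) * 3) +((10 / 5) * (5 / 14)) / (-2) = 43 / 42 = 1.02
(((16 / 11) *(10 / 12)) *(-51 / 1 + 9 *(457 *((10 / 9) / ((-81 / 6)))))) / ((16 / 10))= -262925 / 891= -295.09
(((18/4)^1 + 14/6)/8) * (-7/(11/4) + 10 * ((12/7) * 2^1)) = 25051/924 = 27.11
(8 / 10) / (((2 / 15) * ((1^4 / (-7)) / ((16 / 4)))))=-168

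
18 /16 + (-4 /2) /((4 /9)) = -3.38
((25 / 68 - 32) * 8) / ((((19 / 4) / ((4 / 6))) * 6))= -1912 / 323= -5.92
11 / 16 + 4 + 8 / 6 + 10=769 / 48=16.02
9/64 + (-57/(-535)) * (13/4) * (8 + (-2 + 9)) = 36531/6848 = 5.33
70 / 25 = 14 / 5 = 2.80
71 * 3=213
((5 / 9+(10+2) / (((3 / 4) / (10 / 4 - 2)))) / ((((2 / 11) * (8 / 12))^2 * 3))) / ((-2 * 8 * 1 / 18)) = -27951 / 128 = -218.37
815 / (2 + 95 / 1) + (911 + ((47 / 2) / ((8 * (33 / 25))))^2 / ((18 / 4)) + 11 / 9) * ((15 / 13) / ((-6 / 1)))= -167.24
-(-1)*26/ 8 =13/ 4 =3.25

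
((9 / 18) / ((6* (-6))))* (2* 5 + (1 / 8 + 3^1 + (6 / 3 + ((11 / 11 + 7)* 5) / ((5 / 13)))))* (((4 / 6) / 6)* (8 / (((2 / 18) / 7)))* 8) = -6671 / 9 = -741.22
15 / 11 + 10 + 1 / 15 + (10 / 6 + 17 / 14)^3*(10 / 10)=144012511 / 4074840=35.34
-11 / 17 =-0.65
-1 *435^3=-82312875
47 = 47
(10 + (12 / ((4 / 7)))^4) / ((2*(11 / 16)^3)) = 36210688 / 121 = 299261.88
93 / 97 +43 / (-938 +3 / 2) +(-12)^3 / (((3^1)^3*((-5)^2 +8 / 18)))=-66669293 / 41604949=-1.60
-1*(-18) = 18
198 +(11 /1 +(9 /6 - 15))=391 /2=195.50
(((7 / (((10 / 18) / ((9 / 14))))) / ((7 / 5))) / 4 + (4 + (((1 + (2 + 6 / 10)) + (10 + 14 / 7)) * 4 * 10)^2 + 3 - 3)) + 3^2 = 21805865 / 56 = 389390.45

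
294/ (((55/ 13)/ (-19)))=-72618/ 55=-1320.33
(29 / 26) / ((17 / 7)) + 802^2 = 284296371 / 442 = 643204.46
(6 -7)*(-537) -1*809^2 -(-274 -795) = -652875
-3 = -3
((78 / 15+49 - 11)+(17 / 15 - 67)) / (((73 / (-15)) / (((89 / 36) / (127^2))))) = 0.00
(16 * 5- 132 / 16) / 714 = 41 / 408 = 0.10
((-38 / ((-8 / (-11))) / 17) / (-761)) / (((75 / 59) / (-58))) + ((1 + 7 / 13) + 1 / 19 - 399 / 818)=90084474749 / 98020091325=0.92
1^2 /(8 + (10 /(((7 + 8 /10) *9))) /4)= 702 /5641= 0.12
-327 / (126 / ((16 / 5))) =-872 / 105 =-8.30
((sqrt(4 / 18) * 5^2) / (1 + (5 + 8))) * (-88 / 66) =-50 * sqrt(2) / 63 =-1.12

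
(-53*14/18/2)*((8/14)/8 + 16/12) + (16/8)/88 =-17185/594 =-28.93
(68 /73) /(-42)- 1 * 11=-16897 /1533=-11.02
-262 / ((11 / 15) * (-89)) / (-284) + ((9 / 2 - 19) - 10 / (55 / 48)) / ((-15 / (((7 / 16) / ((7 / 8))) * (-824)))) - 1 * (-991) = 353.01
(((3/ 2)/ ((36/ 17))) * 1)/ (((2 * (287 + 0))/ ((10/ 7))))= 85/ 48216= 0.00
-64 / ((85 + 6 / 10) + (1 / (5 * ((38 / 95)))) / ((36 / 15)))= -7680 / 10297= -0.75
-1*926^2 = -857476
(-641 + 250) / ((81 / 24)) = -3128 / 27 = -115.85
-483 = -483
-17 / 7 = -2.43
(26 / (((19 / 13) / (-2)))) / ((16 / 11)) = -1859 / 76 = -24.46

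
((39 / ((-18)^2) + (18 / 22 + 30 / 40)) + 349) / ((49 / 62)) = 6457579 / 14553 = 443.73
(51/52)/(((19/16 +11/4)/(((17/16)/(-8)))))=-289/8736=-0.03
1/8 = 0.12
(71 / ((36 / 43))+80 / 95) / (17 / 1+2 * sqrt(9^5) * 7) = 58583 / 2338596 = 0.03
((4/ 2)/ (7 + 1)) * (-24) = -6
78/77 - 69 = -5235/77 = -67.99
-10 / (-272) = 5 / 136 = 0.04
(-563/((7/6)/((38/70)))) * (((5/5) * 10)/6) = -436.61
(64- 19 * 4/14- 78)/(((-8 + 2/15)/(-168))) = -24480/59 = -414.92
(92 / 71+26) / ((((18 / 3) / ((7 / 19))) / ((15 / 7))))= 255 / 71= 3.59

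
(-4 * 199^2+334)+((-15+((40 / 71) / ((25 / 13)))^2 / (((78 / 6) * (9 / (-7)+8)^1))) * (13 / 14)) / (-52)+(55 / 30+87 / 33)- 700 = -1737848913093067 / 10946027400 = -158765.26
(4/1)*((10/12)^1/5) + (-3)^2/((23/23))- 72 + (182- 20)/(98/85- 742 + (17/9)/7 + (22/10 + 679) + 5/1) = -5705506/87357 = -65.31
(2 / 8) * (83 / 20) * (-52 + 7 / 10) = -53.22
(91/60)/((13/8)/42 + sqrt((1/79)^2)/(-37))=39.55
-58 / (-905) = 58 / 905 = 0.06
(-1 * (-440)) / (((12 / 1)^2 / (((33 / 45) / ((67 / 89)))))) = 10769 / 3618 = 2.98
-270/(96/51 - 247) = 510/463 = 1.10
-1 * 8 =-8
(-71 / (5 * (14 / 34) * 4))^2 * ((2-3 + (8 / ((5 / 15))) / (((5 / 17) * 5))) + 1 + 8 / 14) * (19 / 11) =2168.63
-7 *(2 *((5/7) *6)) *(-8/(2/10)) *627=1504800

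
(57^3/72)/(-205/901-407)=-6179959/978432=-6.32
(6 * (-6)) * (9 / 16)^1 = -81 / 4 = -20.25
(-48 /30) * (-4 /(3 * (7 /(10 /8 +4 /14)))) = 0.47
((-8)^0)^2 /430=1 /430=0.00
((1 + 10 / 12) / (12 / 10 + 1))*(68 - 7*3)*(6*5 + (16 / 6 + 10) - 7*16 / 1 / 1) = -24440 / 9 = -2715.56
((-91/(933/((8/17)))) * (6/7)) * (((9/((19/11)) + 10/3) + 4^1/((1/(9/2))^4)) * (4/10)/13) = -601480/301359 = -2.00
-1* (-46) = 46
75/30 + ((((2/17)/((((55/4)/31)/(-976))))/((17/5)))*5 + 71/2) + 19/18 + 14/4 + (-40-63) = -12621536/28611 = -441.14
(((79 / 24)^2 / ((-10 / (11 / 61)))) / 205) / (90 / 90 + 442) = -68651 / 31908758400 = -0.00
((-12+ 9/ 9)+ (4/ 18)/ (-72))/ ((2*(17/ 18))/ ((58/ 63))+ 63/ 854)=-1261297/ 243648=-5.18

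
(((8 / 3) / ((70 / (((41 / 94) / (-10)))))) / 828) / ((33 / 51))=-697 / 224739900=-0.00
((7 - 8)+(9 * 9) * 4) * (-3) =-969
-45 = -45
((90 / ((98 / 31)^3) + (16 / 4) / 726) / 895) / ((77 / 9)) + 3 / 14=842355429561 / 3924165924140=0.21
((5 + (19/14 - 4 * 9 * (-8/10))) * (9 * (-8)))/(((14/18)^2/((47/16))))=-12291.73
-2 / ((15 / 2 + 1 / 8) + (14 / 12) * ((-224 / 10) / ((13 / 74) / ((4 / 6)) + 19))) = -0.32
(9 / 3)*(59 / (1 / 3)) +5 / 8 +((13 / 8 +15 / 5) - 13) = 2093 / 4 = 523.25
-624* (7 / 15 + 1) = -4576 / 5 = -915.20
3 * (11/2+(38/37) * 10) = 3501/74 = 47.31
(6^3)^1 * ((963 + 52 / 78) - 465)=107712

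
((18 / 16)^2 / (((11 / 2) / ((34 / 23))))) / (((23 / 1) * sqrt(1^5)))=1377 / 93104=0.01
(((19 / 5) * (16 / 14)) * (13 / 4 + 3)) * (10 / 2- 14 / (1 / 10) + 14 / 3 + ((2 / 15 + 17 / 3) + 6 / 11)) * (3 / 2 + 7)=-6607934 / 231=-28605.77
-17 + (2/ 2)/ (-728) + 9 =-5825/ 728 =-8.00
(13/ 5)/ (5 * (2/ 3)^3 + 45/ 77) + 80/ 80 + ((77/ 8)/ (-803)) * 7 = 27272893/ 12541400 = 2.17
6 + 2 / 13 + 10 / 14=6.87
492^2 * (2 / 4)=121032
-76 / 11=-6.91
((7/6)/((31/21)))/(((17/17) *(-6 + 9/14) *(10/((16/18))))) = -1372/104625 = -0.01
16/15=1.07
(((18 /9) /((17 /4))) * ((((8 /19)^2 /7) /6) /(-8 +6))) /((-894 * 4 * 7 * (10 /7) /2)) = 16 /288040095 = 0.00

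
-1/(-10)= 0.10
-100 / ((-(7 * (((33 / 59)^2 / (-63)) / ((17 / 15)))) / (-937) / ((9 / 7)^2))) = 29942378460 / 5929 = 5050156.60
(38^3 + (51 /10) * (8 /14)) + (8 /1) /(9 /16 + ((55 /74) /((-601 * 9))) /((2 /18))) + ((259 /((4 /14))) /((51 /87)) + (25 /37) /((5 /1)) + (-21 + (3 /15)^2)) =2480127507965073 /43962413950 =56414.73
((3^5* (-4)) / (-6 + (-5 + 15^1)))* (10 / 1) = -2430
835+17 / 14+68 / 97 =1136531 / 1358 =836.92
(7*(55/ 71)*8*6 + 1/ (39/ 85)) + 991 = 3470834/ 2769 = 1253.46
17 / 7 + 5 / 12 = 239 / 84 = 2.85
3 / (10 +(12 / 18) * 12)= 1 / 6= 0.17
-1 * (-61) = 61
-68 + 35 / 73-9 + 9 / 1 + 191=9014 / 73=123.48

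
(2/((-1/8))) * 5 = -80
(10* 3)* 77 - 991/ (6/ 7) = 6923/ 6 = 1153.83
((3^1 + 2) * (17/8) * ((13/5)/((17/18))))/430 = 117/1720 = 0.07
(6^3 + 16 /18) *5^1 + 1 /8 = 78089 /72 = 1084.57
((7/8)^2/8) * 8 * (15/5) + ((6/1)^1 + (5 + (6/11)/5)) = 47189/3520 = 13.41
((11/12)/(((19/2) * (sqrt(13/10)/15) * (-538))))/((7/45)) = -2475 * sqrt(130)/1860404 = -0.02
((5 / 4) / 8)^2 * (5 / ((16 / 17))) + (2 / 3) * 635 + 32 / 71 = 1479370769 / 3489792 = 423.91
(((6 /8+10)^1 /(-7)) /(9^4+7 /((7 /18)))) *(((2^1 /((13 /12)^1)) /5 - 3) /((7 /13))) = 19 /16660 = 0.00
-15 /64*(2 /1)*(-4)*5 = 75 /8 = 9.38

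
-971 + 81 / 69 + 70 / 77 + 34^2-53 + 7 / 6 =205309 / 1518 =135.25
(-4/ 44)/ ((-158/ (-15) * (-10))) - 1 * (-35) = 35.00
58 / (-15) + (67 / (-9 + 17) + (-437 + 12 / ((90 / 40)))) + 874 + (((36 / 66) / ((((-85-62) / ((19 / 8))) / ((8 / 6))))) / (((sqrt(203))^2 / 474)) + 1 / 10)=5868001721 / 13130040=446.91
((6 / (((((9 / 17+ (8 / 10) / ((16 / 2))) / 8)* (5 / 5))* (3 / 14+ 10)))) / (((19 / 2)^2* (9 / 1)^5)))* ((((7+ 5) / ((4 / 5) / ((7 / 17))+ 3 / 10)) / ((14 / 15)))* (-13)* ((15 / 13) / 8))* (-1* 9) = 9520000 / 70244396937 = 0.00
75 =75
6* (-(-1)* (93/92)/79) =279/3634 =0.08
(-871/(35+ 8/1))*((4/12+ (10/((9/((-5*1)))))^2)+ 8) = -2765425/3483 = -793.98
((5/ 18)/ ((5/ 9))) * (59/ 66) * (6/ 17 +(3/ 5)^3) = 23777/ 93500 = 0.25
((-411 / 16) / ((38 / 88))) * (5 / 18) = -7535 / 456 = -16.52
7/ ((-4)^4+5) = 7/ 261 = 0.03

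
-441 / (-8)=441 / 8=55.12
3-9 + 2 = -4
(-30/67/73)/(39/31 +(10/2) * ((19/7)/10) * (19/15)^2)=-2929500/1640827789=-0.00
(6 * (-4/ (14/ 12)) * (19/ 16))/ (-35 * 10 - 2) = 171/ 2464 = 0.07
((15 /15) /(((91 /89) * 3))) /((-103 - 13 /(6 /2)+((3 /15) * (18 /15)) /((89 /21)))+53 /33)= -2178275 /706056897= -0.00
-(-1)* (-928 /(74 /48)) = -22272 /37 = -601.95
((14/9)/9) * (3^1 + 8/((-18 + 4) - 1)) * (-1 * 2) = -1036/1215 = -0.85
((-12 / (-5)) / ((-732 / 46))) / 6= -23 / 915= -0.03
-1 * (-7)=7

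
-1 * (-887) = 887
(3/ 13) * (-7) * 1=-21/ 13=-1.62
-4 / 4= -1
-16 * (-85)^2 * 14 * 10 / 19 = -851789.47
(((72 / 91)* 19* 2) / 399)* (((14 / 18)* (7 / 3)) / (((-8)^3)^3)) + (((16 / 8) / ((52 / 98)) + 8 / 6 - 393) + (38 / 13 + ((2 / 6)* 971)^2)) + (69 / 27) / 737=25166282482166197 / 241113759744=104375.14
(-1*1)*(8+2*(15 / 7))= -86 / 7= -12.29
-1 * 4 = -4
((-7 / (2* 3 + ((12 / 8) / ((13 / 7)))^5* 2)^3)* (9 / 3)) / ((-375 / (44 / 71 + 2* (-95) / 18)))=-9317804618650564662685696 / 5008509338361693208719996375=-0.00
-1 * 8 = -8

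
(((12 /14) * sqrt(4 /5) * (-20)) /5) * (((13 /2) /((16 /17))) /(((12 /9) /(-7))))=1989 * sqrt(5) /40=111.19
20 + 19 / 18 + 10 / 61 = 23299 / 1098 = 21.22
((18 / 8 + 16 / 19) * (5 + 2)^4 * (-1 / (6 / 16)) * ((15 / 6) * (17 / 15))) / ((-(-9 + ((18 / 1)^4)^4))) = 9591995 / 20766159817517617052157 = 0.00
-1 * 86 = -86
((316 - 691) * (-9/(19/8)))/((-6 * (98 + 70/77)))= -2.39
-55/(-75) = 11/15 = 0.73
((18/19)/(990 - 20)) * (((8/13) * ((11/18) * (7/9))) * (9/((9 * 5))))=308/5390775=0.00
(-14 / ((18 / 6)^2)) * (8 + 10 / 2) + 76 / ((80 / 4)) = -739 / 45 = -16.42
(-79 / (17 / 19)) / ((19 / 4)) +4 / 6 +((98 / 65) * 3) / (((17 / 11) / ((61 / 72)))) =-204761 / 13260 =-15.44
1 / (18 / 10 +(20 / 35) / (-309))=10815 / 19447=0.56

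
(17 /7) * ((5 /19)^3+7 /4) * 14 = 824721 /13718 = 60.12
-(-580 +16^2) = 324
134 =134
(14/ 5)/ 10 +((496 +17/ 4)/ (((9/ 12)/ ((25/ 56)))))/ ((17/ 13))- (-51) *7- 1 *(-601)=28226439/ 23800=1185.98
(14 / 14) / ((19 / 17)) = 17 / 19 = 0.89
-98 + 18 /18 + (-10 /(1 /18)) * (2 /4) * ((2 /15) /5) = -497 /5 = -99.40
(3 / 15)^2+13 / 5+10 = 316 / 25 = 12.64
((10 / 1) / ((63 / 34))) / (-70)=-34 / 441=-0.08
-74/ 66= -37/ 33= -1.12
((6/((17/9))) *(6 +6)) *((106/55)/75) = 22896/23375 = 0.98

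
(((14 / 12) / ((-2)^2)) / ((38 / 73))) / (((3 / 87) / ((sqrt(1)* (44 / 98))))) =23287 / 3192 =7.30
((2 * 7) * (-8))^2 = 12544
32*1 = 32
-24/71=-0.34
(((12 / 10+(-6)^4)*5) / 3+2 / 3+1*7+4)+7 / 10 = 65231 / 30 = 2174.37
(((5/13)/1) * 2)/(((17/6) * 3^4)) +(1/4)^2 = 0.07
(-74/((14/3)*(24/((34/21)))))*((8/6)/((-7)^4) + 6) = -6.42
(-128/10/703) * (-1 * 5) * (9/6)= 96/703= 0.14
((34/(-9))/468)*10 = -85/1053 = -0.08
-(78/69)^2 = -676/529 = -1.28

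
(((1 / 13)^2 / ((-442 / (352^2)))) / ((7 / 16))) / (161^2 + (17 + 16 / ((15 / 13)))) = -7434240 / 50887004077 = -0.00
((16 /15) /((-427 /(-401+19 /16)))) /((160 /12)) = 0.07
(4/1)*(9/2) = 18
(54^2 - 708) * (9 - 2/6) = 19136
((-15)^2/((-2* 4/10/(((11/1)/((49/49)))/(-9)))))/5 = 275/4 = 68.75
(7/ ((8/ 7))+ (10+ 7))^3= 6331625/ 512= 12366.46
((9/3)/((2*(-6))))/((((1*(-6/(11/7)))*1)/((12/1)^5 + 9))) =912417/56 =16293.16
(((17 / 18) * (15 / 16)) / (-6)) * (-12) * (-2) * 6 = -85 / 4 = -21.25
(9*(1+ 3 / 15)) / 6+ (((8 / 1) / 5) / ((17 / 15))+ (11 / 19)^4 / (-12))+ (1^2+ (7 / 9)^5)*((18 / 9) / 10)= 9051022230581 / 2616410407860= 3.46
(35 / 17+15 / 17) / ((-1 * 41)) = -50 / 697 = -0.07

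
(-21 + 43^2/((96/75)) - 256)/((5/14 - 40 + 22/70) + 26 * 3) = 1307635/43312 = 30.19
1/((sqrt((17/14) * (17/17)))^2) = 0.82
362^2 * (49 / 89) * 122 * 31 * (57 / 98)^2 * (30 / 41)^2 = 362302136458200 / 7330841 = 49421633.41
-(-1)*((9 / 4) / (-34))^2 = 81 / 18496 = 0.00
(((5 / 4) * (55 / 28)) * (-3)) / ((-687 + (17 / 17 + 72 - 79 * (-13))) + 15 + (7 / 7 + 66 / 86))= -215 / 12544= -0.02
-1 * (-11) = 11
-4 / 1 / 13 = -4 / 13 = -0.31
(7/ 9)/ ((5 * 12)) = 7/ 540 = 0.01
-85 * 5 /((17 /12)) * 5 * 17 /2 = -12750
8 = 8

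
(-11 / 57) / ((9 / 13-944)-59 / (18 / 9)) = 0.00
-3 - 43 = -46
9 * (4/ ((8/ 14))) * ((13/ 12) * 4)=273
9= 9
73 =73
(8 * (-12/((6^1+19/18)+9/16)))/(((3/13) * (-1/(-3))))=-179712/1097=-163.82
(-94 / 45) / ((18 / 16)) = -752 / 405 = -1.86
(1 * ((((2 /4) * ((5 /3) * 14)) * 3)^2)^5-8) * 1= 2758547353515617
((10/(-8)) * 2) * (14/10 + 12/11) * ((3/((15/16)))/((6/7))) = -3836/165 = -23.25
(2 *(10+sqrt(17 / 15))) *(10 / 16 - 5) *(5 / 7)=-125 / 2 - 5 *sqrt(255) / 12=-69.15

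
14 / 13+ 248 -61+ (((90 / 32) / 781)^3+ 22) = 210.08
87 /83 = 1.05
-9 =-9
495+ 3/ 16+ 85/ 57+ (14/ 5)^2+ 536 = 23723827/ 22800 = 1040.52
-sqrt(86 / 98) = -sqrt(43) / 7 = -0.94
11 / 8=1.38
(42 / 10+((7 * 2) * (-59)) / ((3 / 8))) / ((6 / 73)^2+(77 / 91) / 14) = -31983666806 / 977565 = -32717.69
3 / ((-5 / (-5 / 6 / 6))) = 1 / 12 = 0.08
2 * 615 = 1230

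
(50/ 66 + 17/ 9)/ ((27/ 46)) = 12052/ 2673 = 4.51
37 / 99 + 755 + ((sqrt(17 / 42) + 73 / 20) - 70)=sqrt(714) / 42 + 1364267 / 1980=689.66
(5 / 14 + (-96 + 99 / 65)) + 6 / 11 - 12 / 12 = -946689 / 10010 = -94.57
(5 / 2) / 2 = 5 / 4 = 1.25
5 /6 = 0.83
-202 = -202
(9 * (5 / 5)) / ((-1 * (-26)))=9 / 26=0.35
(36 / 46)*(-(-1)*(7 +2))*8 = 1296 / 23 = 56.35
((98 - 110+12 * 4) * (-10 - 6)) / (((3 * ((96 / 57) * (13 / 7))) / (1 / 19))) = -42 / 13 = -3.23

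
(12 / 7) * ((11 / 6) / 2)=11 / 7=1.57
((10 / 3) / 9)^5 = 100000 / 14348907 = 0.01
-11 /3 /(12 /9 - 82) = 1 /22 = 0.05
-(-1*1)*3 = 3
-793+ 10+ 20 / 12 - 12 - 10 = -2410 / 3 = -803.33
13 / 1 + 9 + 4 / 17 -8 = 242 / 17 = 14.24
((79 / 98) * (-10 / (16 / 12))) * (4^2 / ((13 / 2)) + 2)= -34365 / 1274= -26.97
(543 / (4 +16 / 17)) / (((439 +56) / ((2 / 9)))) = 3077 / 62370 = 0.05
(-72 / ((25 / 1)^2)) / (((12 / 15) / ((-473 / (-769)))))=-8514 / 96125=-0.09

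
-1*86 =-86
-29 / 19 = -1.53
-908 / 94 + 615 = 28451 / 47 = 605.34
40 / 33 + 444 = 14692 / 33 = 445.21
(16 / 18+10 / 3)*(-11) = -418 / 9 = -46.44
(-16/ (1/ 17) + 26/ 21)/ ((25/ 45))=-17058/ 35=-487.37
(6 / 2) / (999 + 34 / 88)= 132 / 43973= 0.00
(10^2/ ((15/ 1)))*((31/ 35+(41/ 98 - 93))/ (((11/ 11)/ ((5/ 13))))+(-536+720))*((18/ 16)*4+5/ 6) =30317600/ 5733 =5288.26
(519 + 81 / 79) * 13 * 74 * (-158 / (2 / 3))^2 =28099348524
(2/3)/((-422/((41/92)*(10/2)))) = -205/58236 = -0.00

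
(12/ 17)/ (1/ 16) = 192/ 17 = 11.29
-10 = -10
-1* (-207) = 207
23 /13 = 1.77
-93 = -93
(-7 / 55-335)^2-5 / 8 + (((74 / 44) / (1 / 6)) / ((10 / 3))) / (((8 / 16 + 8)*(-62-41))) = 4759032014597 / 42374200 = 112309.66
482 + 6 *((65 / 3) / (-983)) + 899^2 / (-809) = -411257699 / 795247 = -517.14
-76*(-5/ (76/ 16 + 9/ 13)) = 19760/ 283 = 69.82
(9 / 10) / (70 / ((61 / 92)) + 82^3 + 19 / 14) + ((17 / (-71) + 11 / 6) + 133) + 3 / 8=541572923825057 / 4012575715320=134.97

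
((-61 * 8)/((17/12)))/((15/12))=-23424/85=-275.58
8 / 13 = 0.62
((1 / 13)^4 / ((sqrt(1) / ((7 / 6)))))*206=721 / 85683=0.01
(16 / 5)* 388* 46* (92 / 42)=13136128 / 105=125105.98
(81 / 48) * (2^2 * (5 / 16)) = 2.11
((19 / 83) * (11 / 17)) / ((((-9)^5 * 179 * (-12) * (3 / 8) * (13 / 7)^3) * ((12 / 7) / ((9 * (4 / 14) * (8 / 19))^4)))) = 360448 / 924862515884541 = 0.00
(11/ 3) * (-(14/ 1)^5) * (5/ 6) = -14790160/ 9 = -1643351.11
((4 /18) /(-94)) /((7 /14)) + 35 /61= 14683 /25803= 0.57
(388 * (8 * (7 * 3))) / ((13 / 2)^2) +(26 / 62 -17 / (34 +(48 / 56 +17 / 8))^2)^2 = 4609898799700555387825 / 2987655289282491529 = 1542.98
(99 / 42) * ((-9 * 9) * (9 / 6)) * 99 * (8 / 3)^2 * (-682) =137505229.71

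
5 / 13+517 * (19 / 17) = 127784 / 221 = 578.21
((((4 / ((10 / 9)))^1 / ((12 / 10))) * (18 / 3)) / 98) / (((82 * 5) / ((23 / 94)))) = 207 / 1888460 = 0.00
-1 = -1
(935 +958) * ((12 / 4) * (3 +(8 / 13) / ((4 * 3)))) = 225267 / 13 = 17328.23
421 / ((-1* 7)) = -421 / 7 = -60.14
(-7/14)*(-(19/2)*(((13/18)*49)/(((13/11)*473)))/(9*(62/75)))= 23275/575856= 0.04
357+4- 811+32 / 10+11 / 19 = -42391 / 95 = -446.22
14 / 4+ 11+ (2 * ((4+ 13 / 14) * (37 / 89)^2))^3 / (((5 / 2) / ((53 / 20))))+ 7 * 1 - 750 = -3082250312490438091 / 4261614569990575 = -723.26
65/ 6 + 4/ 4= 71/ 6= 11.83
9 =9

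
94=94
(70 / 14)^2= 25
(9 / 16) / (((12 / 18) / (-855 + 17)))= -11313 / 16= -707.06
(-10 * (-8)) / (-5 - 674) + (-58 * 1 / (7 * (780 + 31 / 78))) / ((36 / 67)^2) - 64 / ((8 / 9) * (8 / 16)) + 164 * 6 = 18467464733 / 21989124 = 839.85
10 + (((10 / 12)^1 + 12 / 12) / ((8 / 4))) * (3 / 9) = 371 / 36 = 10.31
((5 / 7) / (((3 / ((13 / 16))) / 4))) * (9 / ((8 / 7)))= 195 / 32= 6.09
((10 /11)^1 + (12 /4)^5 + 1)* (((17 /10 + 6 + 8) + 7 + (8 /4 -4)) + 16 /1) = 494349 /55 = 8988.16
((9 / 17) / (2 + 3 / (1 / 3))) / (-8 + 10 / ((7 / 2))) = -0.01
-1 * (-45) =45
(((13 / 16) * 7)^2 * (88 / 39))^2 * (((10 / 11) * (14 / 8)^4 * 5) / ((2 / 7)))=1875433885325 / 2359296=794912.50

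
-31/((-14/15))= 465/14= 33.21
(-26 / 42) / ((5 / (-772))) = 10036 / 105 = 95.58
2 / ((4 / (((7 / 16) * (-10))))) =-35 / 16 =-2.19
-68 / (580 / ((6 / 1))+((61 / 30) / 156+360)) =-318240 / 2137261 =-0.15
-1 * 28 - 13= -41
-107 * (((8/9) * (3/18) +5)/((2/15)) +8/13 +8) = -5053.24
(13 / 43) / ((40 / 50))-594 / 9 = -11287 / 172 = -65.62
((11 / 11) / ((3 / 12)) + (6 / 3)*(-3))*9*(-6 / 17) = 108 / 17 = 6.35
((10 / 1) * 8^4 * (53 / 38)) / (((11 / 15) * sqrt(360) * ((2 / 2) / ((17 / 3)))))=4613120 * sqrt(10) / 627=23266.29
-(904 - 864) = -40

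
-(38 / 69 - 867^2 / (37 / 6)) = 311197840 / 2553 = 121894.96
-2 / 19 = -0.11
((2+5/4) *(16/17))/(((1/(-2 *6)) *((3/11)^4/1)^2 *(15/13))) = -579626414224/557685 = -1039343.74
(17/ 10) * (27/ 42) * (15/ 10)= 459/ 280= 1.64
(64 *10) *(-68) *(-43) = 1871360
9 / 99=1 / 11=0.09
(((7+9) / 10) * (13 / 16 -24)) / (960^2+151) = -371 / 9217510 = -0.00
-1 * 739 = -739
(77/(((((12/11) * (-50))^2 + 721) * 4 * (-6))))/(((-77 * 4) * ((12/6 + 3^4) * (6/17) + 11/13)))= 26741/285990940896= 0.00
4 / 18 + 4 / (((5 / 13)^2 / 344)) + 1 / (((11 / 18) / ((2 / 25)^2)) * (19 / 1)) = 10935643498 / 1175625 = 9301.98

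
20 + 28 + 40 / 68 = 826 / 17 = 48.59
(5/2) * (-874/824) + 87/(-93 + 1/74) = -20339897/5669944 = -3.59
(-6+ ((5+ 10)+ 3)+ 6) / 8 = 9 / 4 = 2.25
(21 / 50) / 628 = 21 / 31400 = 0.00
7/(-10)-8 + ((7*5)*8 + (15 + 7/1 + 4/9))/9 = 20173/810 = 24.90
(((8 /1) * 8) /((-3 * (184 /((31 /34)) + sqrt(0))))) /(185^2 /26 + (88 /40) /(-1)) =-16120 /200394147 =-0.00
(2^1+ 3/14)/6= 31/84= 0.37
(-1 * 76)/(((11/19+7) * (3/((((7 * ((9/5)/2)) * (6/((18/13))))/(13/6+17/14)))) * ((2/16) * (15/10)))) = -143.95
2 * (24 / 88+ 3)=72 / 11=6.55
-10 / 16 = -5 / 8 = -0.62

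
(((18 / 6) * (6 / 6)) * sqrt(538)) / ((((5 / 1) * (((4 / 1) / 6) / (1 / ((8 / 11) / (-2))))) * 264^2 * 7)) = -sqrt(538) / 197120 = -0.00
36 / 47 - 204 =-9552 / 47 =-203.23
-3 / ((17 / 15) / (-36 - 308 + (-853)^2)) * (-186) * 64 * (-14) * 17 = -5454138412800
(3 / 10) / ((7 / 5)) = 3 / 14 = 0.21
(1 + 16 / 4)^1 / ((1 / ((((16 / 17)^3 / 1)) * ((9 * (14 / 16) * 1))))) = 161280 / 4913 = 32.83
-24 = -24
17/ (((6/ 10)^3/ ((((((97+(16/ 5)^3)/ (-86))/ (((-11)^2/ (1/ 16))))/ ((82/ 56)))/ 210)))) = -91919/ 460777680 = -0.00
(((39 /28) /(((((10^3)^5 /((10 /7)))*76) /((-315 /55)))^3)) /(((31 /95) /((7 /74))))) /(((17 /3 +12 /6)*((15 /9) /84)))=-0.00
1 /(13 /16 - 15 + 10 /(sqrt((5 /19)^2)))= 16 /381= 0.04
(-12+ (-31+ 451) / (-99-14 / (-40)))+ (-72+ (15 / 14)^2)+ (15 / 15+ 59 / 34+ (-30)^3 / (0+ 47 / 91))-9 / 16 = -64714600697583 / 1235918768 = -52361.53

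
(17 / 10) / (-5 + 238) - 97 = -225993 / 2330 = -96.99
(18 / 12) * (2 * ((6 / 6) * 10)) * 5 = 150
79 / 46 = 1.72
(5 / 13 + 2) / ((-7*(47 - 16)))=-1 / 91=-0.01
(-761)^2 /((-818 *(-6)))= 579121 /4908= 118.00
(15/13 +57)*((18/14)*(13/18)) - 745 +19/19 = -690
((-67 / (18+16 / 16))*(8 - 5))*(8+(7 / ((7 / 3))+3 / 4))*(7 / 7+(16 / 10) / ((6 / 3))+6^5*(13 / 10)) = -477574191 / 380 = -1256774.19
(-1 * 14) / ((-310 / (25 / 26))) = 35 / 806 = 0.04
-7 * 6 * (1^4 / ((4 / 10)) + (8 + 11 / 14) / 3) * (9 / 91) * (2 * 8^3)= -2101248 / 91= -23090.64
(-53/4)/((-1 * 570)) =53/2280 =0.02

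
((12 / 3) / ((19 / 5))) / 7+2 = 286 / 133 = 2.15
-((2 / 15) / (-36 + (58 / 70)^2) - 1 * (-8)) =-1037726 / 129777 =-8.00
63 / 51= 21 / 17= 1.24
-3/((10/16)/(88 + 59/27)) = -3896/9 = -432.89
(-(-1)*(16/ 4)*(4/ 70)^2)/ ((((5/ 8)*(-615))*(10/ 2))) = -128/ 18834375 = -0.00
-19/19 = -1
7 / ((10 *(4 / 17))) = 119 / 40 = 2.98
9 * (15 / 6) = 45 / 2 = 22.50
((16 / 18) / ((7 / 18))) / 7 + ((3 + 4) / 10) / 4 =983 / 1960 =0.50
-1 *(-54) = 54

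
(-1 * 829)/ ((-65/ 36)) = 29844/ 65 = 459.14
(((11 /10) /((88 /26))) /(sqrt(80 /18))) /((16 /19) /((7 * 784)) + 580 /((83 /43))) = 7031843 * sqrt(10) /43342416800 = 0.00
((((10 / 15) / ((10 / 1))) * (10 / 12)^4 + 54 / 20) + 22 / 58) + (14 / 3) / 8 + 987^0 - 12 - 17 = -24.31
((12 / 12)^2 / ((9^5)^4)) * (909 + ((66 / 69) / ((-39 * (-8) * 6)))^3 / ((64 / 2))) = 290218381512525107 / 3881603952143252224289462848241664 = 0.00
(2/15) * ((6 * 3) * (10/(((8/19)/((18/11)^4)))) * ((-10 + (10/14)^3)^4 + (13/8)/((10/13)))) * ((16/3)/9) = 2115842678607505721904/1013251429549205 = 2088171.42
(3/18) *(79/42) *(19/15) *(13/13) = 1501/3780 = 0.40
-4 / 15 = -0.27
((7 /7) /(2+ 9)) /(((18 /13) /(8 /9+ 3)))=455 /1782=0.26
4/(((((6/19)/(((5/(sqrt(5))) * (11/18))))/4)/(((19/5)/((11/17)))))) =24548 * sqrt(5)/135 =406.60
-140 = -140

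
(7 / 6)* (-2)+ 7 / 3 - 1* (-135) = 135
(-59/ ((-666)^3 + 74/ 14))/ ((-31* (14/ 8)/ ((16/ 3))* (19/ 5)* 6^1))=-1888/ 2192343088707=-0.00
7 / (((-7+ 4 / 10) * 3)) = -35 / 99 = -0.35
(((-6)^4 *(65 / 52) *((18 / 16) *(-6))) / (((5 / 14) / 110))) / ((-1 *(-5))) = -673596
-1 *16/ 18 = -8/ 9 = -0.89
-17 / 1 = -17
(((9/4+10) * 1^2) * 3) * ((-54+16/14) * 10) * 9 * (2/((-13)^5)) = 349650/371293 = 0.94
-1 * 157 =-157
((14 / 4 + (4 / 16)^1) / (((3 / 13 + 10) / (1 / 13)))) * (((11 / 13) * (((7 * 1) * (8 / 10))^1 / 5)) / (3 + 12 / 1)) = 11 / 6175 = 0.00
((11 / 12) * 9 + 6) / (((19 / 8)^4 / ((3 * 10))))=92160 / 6859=13.44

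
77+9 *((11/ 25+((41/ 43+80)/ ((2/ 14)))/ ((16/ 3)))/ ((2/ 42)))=348156977/ 17200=20241.68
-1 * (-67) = 67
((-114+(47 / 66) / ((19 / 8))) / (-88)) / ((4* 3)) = 0.11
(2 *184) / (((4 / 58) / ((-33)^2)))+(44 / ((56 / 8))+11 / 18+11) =732176159 / 126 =5810921.90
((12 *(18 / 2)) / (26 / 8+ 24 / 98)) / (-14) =-1512 / 685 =-2.21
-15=-15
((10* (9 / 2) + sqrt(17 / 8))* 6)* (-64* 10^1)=-172800 - 960* sqrt(34)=-178397.71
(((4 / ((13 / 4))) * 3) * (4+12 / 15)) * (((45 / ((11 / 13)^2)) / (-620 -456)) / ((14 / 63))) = -151632 / 32549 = -4.66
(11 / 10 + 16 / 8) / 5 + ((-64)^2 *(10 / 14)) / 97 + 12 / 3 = 1180849 / 33950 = 34.78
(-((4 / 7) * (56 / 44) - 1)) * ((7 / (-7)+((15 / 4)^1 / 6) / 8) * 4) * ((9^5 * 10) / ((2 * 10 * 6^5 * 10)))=-43011 / 112640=-0.38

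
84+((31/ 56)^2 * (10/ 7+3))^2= 41366289217/ 481890304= 85.84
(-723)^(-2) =1 /522729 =0.00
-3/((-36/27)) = 9/4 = 2.25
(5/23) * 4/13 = 20/299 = 0.07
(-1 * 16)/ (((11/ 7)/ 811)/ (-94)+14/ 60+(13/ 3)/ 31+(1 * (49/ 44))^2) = -3843218184960/ 387512558339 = -9.92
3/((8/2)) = 3/4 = 0.75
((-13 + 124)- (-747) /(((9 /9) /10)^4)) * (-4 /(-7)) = 29880444 /7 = 4268634.86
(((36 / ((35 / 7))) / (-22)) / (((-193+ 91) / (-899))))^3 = -19617462873 / 817400375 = -24.00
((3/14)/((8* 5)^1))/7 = 3/3920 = 0.00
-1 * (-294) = 294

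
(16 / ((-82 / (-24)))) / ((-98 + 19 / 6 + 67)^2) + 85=97200077 / 1143449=85.01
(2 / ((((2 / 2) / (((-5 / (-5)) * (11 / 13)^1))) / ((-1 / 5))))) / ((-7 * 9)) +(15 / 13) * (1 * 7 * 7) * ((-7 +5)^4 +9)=1413.47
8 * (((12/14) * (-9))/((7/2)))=-17.63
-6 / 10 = -3 / 5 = -0.60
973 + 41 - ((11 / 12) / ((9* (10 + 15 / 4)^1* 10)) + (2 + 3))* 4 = 670948 / 675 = 994.00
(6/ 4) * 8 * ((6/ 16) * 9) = 81/ 2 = 40.50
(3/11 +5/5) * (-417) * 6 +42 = -34566/11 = -3142.36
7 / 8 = 0.88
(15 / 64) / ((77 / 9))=135 / 4928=0.03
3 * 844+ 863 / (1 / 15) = 15477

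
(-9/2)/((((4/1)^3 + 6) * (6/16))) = -6/35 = -0.17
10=10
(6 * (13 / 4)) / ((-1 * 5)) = -39 / 10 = -3.90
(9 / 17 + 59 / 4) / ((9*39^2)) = 1039 / 930852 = 0.00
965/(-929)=-965/929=-1.04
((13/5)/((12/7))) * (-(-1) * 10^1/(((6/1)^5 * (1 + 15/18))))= 91/85536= 0.00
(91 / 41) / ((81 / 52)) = 4732 / 3321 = 1.42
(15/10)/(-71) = -3/142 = -0.02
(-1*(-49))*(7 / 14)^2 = 49 / 4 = 12.25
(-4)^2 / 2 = 8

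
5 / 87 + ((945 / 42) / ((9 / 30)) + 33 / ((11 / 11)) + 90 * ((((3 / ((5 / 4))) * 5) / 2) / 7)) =112787 / 609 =185.20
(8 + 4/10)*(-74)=-3108/5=-621.60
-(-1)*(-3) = -3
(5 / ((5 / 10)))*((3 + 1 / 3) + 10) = 400 / 3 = 133.33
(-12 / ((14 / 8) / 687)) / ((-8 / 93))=383346 / 7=54763.71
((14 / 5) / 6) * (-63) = -147 / 5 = -29.40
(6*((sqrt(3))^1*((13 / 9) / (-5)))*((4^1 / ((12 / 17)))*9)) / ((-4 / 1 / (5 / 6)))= 31.90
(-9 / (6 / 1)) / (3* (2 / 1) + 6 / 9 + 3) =-9 / 58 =-0.16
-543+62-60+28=-513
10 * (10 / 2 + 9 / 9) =60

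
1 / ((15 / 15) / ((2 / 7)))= 2 / 7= 0.29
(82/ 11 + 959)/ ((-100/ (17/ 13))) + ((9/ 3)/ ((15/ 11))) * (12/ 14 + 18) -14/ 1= 14.85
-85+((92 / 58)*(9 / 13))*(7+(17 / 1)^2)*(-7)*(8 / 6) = -3118.80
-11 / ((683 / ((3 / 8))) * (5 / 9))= -297 / 27320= -0.01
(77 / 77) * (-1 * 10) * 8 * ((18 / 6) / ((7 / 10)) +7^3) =-194480 / 7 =-27782.86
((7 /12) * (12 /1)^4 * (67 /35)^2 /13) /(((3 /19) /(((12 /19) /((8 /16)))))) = 62055936 /2275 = 27277.33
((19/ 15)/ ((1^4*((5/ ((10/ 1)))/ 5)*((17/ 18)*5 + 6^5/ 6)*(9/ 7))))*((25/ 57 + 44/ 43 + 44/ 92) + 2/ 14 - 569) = -68834368/ 16030701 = -4.29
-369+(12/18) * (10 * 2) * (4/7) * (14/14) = -7589/21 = -361.38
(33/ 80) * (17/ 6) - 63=-61.83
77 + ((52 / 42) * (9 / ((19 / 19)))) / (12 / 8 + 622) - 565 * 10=-48646561 / 8729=-5572.98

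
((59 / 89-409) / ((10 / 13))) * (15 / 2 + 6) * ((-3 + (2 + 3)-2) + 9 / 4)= -57402189 / 3560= -16124.21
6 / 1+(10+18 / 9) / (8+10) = 6.67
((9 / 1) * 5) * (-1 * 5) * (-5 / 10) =225 / 2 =112.50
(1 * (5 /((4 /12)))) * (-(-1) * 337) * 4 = 20220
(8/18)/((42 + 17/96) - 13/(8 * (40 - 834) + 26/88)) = 35772800/3394947561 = 0.01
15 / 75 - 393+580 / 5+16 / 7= -9608 / 35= -274.51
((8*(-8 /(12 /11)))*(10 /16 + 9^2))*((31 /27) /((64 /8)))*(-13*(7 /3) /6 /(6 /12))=20263243 /2916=6948.99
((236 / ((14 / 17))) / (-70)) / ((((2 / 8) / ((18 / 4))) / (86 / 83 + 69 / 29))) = -148421934 / 589715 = -251.68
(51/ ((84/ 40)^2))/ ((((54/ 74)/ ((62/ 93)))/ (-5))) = -629000/ 11907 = -52.83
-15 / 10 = -3 / 2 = -1.50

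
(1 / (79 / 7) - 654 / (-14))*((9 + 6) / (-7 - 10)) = -388230 / 9401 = -41.30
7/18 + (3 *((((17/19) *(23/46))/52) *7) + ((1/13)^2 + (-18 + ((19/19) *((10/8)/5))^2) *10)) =-10334255/57798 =-178.80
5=5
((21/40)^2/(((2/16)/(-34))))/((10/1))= -7497/1000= -7.50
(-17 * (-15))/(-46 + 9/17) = -4335/773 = -5.61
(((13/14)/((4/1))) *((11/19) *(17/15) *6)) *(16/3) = 9724/1995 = 4.87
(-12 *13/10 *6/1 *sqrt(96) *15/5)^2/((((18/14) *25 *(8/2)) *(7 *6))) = 876096/625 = 1401.75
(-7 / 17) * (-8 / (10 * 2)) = 14 / 85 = 0.16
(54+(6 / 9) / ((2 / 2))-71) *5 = -245 / 3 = -81.67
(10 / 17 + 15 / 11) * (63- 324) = -95265 / 187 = -509.44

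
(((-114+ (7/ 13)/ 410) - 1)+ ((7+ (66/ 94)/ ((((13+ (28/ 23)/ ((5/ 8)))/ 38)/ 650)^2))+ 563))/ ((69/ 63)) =3312154461133308511/ 1891743049170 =1750847.96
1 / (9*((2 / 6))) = 0.33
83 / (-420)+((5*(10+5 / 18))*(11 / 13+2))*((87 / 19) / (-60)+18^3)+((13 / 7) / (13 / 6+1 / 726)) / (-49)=20474232397231117 / 24003153720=852980.93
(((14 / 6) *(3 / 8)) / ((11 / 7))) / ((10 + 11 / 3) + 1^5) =147 / 3872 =0.04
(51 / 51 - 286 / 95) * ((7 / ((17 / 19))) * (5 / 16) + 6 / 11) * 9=-15379893 / 284240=-54.11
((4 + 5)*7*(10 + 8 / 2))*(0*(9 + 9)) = 0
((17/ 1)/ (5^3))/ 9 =17/ 1125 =0.02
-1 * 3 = -3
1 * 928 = 928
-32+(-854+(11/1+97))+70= -708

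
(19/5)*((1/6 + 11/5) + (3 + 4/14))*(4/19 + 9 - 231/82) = 1689101/12300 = 137.33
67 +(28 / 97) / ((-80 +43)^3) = 329193819 / 4913341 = 67.00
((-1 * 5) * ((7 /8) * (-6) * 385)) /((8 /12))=121275 /8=15159.38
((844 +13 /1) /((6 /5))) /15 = 857 /18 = 47.61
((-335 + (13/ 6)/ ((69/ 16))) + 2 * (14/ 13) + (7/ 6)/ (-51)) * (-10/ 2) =16894195/ 10166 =1661.83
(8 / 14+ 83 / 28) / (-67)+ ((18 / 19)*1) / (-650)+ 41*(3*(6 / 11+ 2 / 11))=11392040901 / 127427300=89.40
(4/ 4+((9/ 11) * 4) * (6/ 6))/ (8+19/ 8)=376/ 913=0.41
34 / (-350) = -17 / 175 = -0.10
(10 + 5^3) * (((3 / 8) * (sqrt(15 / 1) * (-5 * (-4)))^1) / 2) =2025 * sqrt(15) / 4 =1960.70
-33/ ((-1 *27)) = 11/ 9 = 1.22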